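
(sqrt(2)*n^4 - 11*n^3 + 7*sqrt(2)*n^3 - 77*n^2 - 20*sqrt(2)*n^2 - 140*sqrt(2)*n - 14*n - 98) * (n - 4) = sqrt(2)*n^5 - 11*n^4 + 3*sqrt(2)*n^4 - 48*sqrt(2)*n^3 - 33*n^3 - 60*sqrt(2)*n^2 + 294*n^2 - 42*n + 560*sqrt(2)*n + 392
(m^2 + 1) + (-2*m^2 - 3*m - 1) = -m^2 - 3*m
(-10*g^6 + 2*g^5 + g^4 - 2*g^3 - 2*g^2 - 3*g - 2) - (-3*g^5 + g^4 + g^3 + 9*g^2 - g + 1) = -10*g^6 + 5*g^5 - 3*g^3 - 11*g^2 - 2*g - 3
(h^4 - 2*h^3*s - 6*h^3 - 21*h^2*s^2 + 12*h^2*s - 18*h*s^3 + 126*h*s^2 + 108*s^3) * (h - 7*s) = h^5 - 9*h^4*s - 6*h^4 - 7*h^3*s^2 + 54*h^3*s + 129*h^2*s^3 + 42*h^2*s^2 + 126*h*s^4 - 774*h*s^3 - 756*s^4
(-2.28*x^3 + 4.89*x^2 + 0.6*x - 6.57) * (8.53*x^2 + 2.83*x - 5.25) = -19.4484*x^5 + 35.2593*x^4 + 30.9267*x^3 - 80.0166*x^2 - 21.7431*x + 34.4925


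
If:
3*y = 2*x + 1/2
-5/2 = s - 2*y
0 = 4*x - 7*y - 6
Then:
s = -33/2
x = -43/4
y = -7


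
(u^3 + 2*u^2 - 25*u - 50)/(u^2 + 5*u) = u - 3 - 10/u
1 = 1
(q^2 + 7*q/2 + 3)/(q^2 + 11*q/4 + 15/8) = 4*(q + 2)/(4*q + 5)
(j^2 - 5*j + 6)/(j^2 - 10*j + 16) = (j - 3)/(j - 8)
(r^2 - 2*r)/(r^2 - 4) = r/(r + 2)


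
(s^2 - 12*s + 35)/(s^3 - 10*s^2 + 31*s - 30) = (s - 7)/(s^2 - 5*s + 6)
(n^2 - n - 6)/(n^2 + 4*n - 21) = (n + 2)/(n + 7)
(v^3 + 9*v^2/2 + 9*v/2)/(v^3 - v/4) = 2*(2*v^2 + 9*v + 9)/(4*v^2 - 1)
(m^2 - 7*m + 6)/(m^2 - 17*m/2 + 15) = 2*(m - 1)/(2*m - 5)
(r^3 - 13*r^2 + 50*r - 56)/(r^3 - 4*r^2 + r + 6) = (r^2 - 11*r + 28)/(r^2 - 2*r - 3)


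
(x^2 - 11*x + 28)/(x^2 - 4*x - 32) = (-x^2 + 11*x - 28)/(-x^2 + 4*x + 32)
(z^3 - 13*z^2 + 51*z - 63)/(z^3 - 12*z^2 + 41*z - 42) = (z - 3)/(z - 2)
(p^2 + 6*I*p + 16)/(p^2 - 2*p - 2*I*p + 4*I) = (p + 8*I)/(p - 2)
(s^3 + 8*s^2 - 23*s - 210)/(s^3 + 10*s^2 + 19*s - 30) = (s^2 + 2*s - 35)/(s^2 + 4*s - 5)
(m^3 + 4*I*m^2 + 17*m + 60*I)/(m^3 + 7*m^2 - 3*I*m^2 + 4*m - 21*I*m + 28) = (m^2 + 8*I*m - 15)/(m^2 + m*(7 + I) + 7*I)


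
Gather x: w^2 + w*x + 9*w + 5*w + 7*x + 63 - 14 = w^2 + 14*w + x*(w + 7) + 49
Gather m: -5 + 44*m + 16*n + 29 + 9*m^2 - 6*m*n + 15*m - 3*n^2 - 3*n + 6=9*m^2 + m*(59 - 6*n) - 3*n^2 + 13*n + 30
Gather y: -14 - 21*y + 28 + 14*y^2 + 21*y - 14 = 14*y^2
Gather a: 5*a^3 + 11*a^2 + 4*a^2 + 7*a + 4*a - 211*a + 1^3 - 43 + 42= 5*a^3 + 15*a^2 - 200*a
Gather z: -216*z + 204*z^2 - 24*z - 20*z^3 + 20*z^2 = -20*z^3 + 224*z^2 - 240*z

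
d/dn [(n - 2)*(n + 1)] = 2*n - 1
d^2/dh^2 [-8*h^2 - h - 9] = -16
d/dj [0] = 0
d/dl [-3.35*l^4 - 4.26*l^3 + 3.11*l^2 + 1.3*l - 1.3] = -13.4*l^3 - 12.78*l^2 + 6.22*l + 1.3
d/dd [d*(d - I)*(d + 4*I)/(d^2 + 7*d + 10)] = (d^4 + 14*d^3 + d^2*(26 + 21*I) + 60*I*d + 40)/(d^4 + 14*d^3 + 69*d^2 + 140*d + 100)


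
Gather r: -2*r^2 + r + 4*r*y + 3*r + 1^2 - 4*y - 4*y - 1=-2*r^2 + r*(4*y + 4) - 8*y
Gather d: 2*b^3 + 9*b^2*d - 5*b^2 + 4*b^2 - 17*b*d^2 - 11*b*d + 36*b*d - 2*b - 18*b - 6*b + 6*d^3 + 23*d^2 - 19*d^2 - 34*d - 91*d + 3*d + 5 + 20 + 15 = 2*b^3 - b^2 - 26*b + 6*d^3 + d^2*(4 - 17*b) + d*(9*b^2 + 25*b - 122) + 40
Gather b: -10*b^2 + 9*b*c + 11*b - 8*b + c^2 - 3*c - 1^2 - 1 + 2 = -10*b^2 + b*(9*c + 3) + c^2 - 3*c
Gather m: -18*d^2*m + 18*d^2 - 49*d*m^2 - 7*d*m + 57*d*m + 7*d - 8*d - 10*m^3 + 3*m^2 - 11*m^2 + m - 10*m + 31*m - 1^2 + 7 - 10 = 18*d^2 - d - 10*m^3 + m^2*(-49*d - 8) + m*(-18*d^2 + 50*d + 22) - 4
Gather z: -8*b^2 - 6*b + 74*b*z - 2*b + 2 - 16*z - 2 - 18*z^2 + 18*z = -8*b^2 - 8*b - 18*z^2 + z*(74*b + 2)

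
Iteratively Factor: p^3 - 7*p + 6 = (p - 1)*(p^2 + p - 6) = (p - 2)*(p - 1)*(p + 3)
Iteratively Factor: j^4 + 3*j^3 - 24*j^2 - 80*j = (j + 4)*(j^3 - j^2 - 20*j) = (j - 5)*(j + 4)*(j^2 + 4*j) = j*(j - 5)*(j + 4)*(j + 4)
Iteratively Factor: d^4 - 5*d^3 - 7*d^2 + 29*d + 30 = (d + 1)*(d^3 - 6*d^2 - d + 30) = (d - 3)*(d + 1)*(d^2 - 3*d - 10) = (d - 5)*(d - 3)*(d + 1)*(d + 2)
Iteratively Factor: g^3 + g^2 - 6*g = (g + 3)*(g^2 - 2*g) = g*(g + 3)*(g - 2)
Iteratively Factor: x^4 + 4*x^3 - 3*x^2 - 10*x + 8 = (x - 1)*(x^3 + 5*x^2 + 2*x - 8) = (x - 1)*(x + 4)*(x^2 + x - 2) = (x - 1)^2*(x + 4)*(x + 2)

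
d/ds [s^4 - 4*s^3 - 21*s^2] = 2*s*(2*s^2 - 6*s - 21)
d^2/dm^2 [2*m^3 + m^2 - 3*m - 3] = 12*m + 2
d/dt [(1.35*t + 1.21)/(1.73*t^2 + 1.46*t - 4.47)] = (2.3355*t^2 + 1.971*t - (1.35*t + 1.21)*(3.46*t + 1.46) - 6.0345)/(1.73*t^2 + 1.46*t - 4.47)^2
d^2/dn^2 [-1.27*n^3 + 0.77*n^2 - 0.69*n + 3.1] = 1.54 - 7.62*n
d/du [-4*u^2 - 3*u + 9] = -8*u - 3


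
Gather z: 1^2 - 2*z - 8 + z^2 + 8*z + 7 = z^2 + 6*z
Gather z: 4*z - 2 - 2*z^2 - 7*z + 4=-2*z^2 - 3*z + 2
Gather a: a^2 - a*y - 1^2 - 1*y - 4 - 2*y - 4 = a^2 - a*y - 3*y - 9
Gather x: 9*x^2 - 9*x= 9*x^2 - 9*x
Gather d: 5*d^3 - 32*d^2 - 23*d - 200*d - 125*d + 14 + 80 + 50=5*d^3 - 32*d^2 - 348*d + 144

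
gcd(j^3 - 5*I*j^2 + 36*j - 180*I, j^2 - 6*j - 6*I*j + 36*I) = j - 6*I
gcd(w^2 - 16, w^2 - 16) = w^2 - 16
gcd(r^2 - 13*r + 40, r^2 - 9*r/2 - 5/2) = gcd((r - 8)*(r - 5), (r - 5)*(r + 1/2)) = r - 5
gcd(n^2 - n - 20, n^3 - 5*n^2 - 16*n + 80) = n^2 - n - 20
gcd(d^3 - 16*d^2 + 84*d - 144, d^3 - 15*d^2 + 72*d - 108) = d^2 - 12*d + 36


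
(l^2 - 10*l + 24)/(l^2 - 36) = (l - 4)/(l + 6)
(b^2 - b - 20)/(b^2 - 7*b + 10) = (b + 4)/(b - 2)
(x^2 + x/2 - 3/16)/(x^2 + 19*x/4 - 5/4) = (x + 3/4)/(x + 5)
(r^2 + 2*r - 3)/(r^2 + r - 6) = (r - 1)/(r - 2)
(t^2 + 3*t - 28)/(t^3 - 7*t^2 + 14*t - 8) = (t + 7)/(t^2 - 3*t + 2)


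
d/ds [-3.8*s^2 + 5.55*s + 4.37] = 5.55 - 7.6*s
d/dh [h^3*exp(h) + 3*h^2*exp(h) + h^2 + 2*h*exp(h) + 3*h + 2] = h^3*exp(h) + 6*h^2*exp(h) + 8*h*exp(h) + 2*h + 2*exp(h) + 3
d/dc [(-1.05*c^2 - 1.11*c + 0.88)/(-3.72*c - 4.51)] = (3.906*c^2 + 9.471*c + 8.2797)/(13.8384*c^2 + 33.5544*c + 20.3401)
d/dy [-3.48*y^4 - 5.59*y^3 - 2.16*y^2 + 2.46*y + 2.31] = -13.92*y^3 - 16.77*y^2 - 4.32*y + 2.46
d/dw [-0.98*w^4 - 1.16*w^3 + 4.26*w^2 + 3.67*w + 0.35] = -3.92*w^3 - 3.48*w^2 + 8.52*w + 3.67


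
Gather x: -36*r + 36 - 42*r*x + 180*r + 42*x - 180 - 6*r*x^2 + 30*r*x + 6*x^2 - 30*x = 144*r + x^2*(6 - 6*r) + x*(12 - 12*r) - 144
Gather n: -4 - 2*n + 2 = -2*n - 2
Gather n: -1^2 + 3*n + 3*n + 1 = 6*n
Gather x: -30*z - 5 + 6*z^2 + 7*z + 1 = 6*z^2 - 23*z - 4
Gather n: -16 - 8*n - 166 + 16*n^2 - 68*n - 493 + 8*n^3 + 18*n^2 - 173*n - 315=8*n^3 + 34*n^2 - 249*n - 990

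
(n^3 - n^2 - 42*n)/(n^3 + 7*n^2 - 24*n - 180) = n*(n - 7)/(n^2 + n - 30)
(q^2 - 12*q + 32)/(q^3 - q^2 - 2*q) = (-q^2 + 12*q - 32)/(q*(-q^2 + q + 2))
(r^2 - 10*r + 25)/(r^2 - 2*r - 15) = (r - 5)/(r + 3)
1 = 1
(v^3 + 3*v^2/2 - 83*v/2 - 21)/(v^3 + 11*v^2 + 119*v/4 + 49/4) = 2*(v - 6)/(2*v + 7)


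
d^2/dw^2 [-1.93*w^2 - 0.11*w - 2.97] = -3.86000000000000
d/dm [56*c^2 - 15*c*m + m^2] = -15*c + 2*m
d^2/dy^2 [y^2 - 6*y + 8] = 2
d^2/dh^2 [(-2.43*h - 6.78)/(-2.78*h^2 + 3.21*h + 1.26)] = ((-40.5324*h - 22.0962)*(-2.78*h^2 + 3.21*h + 1.26) - (2.43*h + 6.78)*(5.56*h - 3.21)*(11.12*h - 6.42))/(-2.78*h^2 + 3.21*h + 1.26)^3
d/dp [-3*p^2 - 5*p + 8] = -6*p - 5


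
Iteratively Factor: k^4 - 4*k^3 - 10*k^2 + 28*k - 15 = (k - 1)*(k^3 - 3*k^2 - 13*k + 15) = (k - 1)*(k + 3)*(k^2 - 6*k + 5) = (k - 5)*(k - 1)*(k + 3)*(k - 1)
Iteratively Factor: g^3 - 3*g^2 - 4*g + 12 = (g - 2)*(g^2 - g - 6) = (g - 3)*(g - 2)*(g + 2)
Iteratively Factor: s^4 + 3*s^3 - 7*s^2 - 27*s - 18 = (s - 3)*(s^3 + 6*s^2 + 11*s + 6) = (s - 3)*(s + 1)*(s^2 + 5*s + 6) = (s - 3)*(s + 1)*(s + 2)*(s + 3)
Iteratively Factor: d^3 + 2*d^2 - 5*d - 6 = (d + 3)*(d^2 - d - 2) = (d - 2)*(d + 3)*(d + 1)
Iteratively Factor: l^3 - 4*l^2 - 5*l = (l + 1)*(l^2 - 5*l) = l*(l + 1)*(l - 5)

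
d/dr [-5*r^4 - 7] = -20*r^3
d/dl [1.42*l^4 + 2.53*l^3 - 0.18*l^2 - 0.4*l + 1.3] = 5.68*l^3 + 7.59*l^2 - 0.36*l - 0.4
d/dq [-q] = -1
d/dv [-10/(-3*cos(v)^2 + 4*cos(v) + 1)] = 20*(3*cos(v) - 2)*sin(v)/(-3*cos(v)^2 + 4*cos(v) + 1)^2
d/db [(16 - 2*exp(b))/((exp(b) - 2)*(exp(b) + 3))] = 2*(exp(2*b) - 16*exp(b) - 2)*exp(b)/(exp(4*b) + 2*exp(3*b) - 11*exp(2*b) - 12*exp(b) + 36)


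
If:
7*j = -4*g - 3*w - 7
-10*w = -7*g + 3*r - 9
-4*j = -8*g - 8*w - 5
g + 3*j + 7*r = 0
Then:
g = -8325/8504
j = -1037/2126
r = 2967/8504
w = 117/1063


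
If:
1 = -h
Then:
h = -1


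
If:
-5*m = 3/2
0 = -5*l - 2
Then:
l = -2/5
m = -3/10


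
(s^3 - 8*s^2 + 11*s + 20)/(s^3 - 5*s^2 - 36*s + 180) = (s^2 - 3*s - 4)/(s^2 - 36)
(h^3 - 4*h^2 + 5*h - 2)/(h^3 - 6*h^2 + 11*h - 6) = (h - 1)/(h - 3)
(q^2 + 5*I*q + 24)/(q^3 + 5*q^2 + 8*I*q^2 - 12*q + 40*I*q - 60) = (q^2 + 5*I*q + 24)/(q^3 + q^2*(5 + 8*I) + q*(-12 + 40*I) - 60)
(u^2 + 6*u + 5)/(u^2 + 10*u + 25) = (u + 1)/(u + 5)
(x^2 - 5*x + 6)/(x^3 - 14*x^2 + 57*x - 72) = (x - 2)/(x^2 - 11*x + 24)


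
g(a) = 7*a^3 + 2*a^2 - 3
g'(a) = 21*a^2 + 4*a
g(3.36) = 285.11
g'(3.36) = 250.52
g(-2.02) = -52.54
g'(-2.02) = 77.61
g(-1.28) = -14.40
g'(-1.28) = 29.29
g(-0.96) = -7.35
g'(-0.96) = 15.51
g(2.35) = 98.89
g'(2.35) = 125.37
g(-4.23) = -497.02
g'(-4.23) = 358.83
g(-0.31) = -3.02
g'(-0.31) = 0.78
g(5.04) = 943.97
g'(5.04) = 553.59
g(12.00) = 12381.00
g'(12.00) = 3072.00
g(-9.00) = -4944.00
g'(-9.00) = 1665.00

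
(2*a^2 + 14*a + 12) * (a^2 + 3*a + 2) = 2*a^4 + 20*a^3 + 58*a^2 + 64*a + 24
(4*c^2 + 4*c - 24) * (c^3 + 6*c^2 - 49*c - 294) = 4*c^5 + 28*c^4 - 196*c^3 - 1516*c^2 + 7056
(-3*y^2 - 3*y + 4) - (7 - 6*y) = -3*y^2 + 3*y - 3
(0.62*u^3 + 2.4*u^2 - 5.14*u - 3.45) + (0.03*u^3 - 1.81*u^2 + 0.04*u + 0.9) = 0.65*u^3 + 0.59*u^2 - 5.1*u - 2.55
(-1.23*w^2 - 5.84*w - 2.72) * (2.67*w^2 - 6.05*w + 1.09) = -3.2841*w^4 - 8.1513*w^3 + 26.7289*w^2 + 10.0904*w - 2.9648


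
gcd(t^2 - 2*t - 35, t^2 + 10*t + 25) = t + 5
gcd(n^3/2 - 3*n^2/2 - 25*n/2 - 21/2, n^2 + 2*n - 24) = 1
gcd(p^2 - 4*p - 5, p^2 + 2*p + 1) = p + 1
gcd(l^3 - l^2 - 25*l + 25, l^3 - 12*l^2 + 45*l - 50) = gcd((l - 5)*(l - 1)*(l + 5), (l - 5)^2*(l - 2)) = l - 5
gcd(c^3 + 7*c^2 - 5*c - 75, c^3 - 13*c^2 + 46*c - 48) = c - 3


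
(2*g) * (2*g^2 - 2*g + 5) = 4*g^3 - 4*g^2 + 10*g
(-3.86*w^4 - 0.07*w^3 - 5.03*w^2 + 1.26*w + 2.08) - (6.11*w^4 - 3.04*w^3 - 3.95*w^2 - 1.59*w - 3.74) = -9.97*w^4 + 2.97*w^3 - 1.08*w^2 + 2.85*w + 5.82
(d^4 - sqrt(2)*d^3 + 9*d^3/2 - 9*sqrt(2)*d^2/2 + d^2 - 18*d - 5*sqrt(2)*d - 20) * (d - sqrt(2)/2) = d^5 - 3*sqrt(2)*d^4/2 + 9*d^4/2 - 27*sqrt(2)*d^3/4 + 2*d^3 - 27*d^2/2 - 11*sqrt(2)*d^2/2 - 15*d + 9*sqrt(2)*d + 10*sqrt(2)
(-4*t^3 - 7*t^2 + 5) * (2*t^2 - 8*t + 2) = -8*t^5 + 18*t^4 + 48*t^3 - 4*t^2 - 40*t + 10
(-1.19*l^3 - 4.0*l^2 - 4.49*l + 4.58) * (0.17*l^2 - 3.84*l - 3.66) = -0.2023*l^5 + 3.8896*l^4 + 18.9521*l^3 + 32.6602*l^2 - 1.1538*l - 16.7628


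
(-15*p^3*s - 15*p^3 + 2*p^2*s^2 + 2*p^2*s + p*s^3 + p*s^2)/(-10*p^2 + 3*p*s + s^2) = p*(3*p*s + 3*p - s^2 - s)/(2*p - s)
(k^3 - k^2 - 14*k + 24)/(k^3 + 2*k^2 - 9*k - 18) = (k^2 + 2*k - 8)/(k^2 + 5*k + 6)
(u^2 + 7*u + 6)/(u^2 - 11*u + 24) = (u^2 + 7*u + 6)/(u^2 - 11*u + 24)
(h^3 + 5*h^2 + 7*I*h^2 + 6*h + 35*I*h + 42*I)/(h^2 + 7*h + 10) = (h^2 + h*(3 + 7*I) + 21*I)/(h + 5)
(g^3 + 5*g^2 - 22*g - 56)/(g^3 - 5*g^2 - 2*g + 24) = (g + 7)/(g - 3)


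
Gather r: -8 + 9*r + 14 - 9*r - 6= 0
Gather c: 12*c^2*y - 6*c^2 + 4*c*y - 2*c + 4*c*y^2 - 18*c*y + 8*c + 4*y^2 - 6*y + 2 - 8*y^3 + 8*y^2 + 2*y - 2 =c^2*(12*y - 6) + c*(4*y^2 - 14*y + 6) - 8*y^3 + 12*y^2 - 4*y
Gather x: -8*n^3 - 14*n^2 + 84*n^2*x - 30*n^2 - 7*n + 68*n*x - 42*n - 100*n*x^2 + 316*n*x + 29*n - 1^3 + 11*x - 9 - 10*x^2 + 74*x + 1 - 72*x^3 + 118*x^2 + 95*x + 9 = -8*n^3 - 44*n^2 - 20*n - 72*x^3 + x^2*(108 - 100*n) + x*(84*n^2 + 384*n + 180)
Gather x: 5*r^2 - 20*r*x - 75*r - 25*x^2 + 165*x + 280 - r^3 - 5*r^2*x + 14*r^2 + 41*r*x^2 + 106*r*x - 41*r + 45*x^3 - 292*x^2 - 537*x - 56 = -r^3 + 19*r^2 - 116*r + 45*x^3 + x^2*(41*r - 317) + x*(-5*r^2 + 86*r - 372) + 224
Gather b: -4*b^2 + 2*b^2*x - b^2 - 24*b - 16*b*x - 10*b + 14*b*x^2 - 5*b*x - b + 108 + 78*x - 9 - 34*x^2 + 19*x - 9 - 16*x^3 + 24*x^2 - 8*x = b^2*(2*x - 5) + b*(14*x^2 - 21*x - 35) - 16*x^3 - 10*x^2 + 89*x + 90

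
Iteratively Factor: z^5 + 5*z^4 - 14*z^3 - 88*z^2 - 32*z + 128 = (z + 2)*(z^4 + 3*z^3 - 20*z^2 - 48*z + 64) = (z - 4)*(z + 2)*(z^3 + 7*z^2 + 8*z - 16) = (z - 4)*(z + 2)*(z + 4)*(z^2 + 3*z - 4) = (z - 4)*(z + 2)*(z + 4)^2*(z - 1)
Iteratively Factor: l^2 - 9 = (l + 3)*(l - 3)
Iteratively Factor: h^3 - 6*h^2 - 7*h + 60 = (h + 3)*(h^2 - 9*h + 20) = (h - 4)*(h + 3)*(h - 5)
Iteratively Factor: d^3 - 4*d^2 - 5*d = (d)*(d^2 - 4*d - 5) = d*(d + 1)*(d - 5)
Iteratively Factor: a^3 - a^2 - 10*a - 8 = (a + 2)*(a^2 - 3*a - 4) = (a - 4)*(a + 2)*(a + 1)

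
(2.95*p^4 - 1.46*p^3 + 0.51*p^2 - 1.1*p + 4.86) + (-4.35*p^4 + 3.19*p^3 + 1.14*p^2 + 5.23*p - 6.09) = -1.4*p^4 + 1.73*p^3 + 1.65*p^2 + 4.13*p - 1.23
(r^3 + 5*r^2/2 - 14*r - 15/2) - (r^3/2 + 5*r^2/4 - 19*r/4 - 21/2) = r^3/2 + 5*r^2/4 - 37*r/4 + 3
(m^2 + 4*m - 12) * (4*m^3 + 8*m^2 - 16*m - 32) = 4*m^5 + 24*m^4 - 32*m^3 - 192*m^2 + 64*m + 384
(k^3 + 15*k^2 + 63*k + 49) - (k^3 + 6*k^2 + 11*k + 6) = 9*k^2 + 52*k + 43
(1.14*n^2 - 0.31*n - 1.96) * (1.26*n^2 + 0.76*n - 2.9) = 1.4364*n^4 + 0.4758*n^3 - 6.0112*n^2 - 0.5906*n + 5.684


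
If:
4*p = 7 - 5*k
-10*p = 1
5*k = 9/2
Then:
No Solution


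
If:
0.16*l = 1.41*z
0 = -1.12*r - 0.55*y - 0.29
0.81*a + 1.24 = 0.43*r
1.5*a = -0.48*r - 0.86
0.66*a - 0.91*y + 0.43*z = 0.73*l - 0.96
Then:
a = -0.93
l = 4.27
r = 1.13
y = -2.82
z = 0.48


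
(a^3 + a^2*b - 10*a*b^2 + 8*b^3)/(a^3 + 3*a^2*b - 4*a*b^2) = (a - 2*b)/a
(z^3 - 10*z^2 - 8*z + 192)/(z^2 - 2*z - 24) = z - 8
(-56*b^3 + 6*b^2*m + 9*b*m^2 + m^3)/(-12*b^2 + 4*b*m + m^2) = (28*b^2 + 11*b*m + m^2)/(6*b + m)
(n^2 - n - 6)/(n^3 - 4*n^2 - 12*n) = (n - 3)/(n*(n - 6))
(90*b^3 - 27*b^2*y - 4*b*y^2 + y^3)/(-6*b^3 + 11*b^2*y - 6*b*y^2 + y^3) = (-30*b^2 - b*y + y^2)/(2*b^2 - 3*b*y + y^2)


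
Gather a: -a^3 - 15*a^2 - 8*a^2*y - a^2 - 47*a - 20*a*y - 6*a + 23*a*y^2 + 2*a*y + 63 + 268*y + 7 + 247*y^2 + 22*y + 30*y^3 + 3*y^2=-a^3 + a^2*(-8*y - 16) + a*(23*y^2 - 18*y - 53) + 30*y^3 + 250*y^2 + 290*y + 70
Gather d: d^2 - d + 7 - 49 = d^2 - d - 42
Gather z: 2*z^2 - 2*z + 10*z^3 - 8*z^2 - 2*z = 10*z^3 - 6*z^2 - 4*z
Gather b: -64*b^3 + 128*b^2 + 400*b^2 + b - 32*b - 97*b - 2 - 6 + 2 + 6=-64*b^3 + 528*b^2 - 128*b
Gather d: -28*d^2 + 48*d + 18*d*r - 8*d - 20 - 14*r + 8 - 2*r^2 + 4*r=-28*d^2 + d*(18*r + 40) - 2*r^2 - 10*r - 12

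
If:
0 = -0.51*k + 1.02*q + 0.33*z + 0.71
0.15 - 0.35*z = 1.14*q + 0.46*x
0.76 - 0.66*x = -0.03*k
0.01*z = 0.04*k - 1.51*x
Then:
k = -4.43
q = 49.23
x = 0.95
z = -161.18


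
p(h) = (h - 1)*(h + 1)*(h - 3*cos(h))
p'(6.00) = 43.10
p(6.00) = 109.18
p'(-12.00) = 721.95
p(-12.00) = -2078.01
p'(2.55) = 40.41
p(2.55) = 27.73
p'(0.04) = -1.35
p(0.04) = 2.95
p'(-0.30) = 1.80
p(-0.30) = 2.88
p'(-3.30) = 16.80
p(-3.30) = -3.34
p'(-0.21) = 0.96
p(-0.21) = 3.01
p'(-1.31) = 4.10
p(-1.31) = -1.49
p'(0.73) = -3.60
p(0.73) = 0.70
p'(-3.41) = 22.61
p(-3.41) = -5.50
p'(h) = (h - 1)*(h + 1)*(3*sin(h) + 1) + (h - 1)*(h - 3*cos(h)) + (h + 1)*(h - 3*cos(h))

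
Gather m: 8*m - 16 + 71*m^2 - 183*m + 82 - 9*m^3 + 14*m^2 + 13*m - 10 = -9*m^3 + 85*m^2 - 162*m + 56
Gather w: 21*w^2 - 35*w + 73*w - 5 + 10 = 21*w^2 + 38*w + 5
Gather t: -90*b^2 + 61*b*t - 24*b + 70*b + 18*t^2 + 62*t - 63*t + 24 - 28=-90*b^2 + 46*b + 18*t^2 + t*(61*b - 1) - 4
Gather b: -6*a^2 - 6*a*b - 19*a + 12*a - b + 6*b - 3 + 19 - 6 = -6*a^2 - 7*a + b*(5 - 6*a) + 10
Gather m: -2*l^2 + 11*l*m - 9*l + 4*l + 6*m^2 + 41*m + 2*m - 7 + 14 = -2*l^2 - 5*l + 6*m^2 + m*(11*l + 43) + 7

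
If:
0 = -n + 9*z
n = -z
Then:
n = 0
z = 0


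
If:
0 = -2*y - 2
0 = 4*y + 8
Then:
No Solution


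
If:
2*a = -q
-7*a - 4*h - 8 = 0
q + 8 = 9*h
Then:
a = -104/55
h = 72/55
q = 208/55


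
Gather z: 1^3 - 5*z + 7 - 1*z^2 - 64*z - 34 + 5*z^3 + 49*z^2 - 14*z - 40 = 5*z^3 + 48*z^2 - 83*z - 66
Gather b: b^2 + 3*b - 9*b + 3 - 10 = b^2 - 6*b - 7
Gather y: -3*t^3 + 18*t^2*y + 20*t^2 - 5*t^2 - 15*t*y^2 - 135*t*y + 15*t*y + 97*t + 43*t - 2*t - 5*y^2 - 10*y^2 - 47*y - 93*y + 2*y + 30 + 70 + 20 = -3*t^3 + 15*t^2 + 138*t + y^2*(-15*t - 15) + y*(18*t^2 - 120*t - 138) + 120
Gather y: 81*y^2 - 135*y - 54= 81*y^2 - 135*y - 54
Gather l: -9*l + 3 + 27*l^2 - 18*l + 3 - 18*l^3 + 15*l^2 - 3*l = -18*l^3 + 42*l^2 - 30*l + 6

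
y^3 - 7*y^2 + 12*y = y*(y - 4)*(y - 3)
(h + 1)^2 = h^2 + 2*h + 1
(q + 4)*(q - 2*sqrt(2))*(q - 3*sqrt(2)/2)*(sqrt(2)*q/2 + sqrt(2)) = sqrt(2)*q^4/2 - 7*q^3/2 + 3*sqrt(2)*q^3 - 21*q^2 + 7*sqrt(2)*q^2 - 28*q + 18*sqrt(2)*q + 24*sqrt(2)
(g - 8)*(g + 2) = g^2 - 6*g - 16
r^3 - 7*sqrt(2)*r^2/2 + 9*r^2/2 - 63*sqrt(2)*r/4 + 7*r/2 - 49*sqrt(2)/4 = (r + 1)*(r + 7/2)*(r - 7*sqrt(2)/2)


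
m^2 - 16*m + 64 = (m - 8)^2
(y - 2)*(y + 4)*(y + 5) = y^3 + 7*y^2 + 2*y - 40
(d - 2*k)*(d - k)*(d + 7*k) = d^3 + 4*d^2*k - 19*d*k^2 + 14*k^3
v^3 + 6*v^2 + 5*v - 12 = (v - 1)*(v + 3)*(v + 4)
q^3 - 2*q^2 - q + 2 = (q - 2)*(q - 1)*(q + 1)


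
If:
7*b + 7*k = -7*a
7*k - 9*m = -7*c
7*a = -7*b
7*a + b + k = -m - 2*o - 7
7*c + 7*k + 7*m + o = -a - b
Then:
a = -31*o/96 - 7/6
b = 31*o/96 + 7/6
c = -9*o/112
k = 0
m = -o/16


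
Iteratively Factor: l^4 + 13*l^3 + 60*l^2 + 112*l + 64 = (l + 4)*(l^3 + 9*l^2 + 24*l + 16) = (l + 4)^2*(l^2 + 5*l + 4) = (l + 4)^3*(l + 1)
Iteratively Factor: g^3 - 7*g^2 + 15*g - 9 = (g - 3)*(g^2 - 4*g + 3) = (g - 3)*(g - 1)*(g - 3)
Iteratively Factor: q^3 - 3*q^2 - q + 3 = (q - 3)*(q^2 - 1) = (q - 3)*(q - 1)*(q + 1)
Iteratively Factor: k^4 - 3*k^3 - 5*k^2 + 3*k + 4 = (k + 1)*(k^3 - 4*k^2 - k + 4) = (k - 4)*(k + 1)*(k^2 - 1) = (k - 4)*(k - 1)*(k + 1)*(k + 1)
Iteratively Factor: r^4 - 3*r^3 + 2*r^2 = (r)*(r^3 - 3*r^2 + 2*r) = r*(r - 2)*(r^2 - r) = r^2*(r - 2)*(r - 1)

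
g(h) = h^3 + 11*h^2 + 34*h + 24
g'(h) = 3*h^2 + 22*h + 34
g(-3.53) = -2.94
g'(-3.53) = -6.28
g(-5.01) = 4.01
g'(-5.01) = -0.92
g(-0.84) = 2.61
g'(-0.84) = 17.64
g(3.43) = 310.39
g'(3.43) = 144.75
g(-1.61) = -6.40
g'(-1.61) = 6.36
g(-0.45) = 10.84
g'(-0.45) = 24.71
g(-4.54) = 2.79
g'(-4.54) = -4.05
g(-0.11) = 20.39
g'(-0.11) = 31.62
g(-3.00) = -6.00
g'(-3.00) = -5.00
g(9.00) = 1950.00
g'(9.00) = 475.00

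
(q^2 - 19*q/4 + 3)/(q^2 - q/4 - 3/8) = 2*(q - 4)/(2*q + 1)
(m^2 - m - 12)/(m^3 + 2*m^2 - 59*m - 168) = (m - 4)/(m^2 - m - 56)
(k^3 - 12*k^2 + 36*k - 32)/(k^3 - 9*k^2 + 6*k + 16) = (k - 2)/(k + 1)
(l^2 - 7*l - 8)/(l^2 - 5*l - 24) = (l + 1)/(l + 3)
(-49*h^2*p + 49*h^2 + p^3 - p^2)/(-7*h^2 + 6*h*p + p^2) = (-7*h*p + 7*h + p^2 - p)/(-h + p)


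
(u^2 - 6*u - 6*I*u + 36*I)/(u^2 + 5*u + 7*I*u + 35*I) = (u^2 - 6*u*(1 + I) + 36*I)/(u^2 + u*(5 + 7*I) + 35*I)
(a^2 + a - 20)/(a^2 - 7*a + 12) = (a + 5)/(a - 3)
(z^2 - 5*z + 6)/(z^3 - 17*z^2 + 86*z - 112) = (z - 3)/(z^2 - 15*z + 56)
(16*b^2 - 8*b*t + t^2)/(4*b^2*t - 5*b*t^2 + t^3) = (-4*b + t)/(t*(-b + t))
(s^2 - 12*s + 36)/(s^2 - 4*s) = (s^2 - 12*s + 36)/(s*(s - 4))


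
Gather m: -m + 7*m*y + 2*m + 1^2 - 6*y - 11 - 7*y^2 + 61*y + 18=m*(7*y + 1) - 7*y^2 + 55*y + 8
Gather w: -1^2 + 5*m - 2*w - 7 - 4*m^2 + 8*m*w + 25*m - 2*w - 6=-4*m^2 + 30*m + w*(8*m - 4) - 14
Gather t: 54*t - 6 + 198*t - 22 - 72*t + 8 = 180*t - 20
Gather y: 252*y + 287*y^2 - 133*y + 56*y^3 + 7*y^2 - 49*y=56*y^3 + 294*y^2 + 70*y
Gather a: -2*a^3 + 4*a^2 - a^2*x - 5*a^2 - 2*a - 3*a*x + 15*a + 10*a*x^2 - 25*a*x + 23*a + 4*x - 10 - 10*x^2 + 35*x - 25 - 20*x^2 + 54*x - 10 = -2*a^3 + a^2*(-x - 1) + a*(10*x^2 - 28*x + 36) - 30*x^2 + 93*x - 45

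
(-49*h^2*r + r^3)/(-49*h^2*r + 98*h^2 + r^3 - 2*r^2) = r/(r - 2)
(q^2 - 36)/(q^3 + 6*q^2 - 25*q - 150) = (q - 6)/(q^2 - 25)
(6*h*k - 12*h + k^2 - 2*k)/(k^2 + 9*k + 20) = (6*h*k - 12*h + k^2 - 2*k)/(k^2 + 9*k + 20)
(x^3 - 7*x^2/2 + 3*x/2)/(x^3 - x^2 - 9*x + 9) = x*(2*x - 1)/(2*(x^2 + 2*x - 3))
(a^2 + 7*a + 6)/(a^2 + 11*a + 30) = (a + 1)/(a + 5)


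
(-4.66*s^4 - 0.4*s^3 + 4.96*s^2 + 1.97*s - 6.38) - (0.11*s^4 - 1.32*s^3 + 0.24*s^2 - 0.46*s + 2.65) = -4.77*s^4 + 0.92*s^3 + 4.72*s^2 + 2.43*s - 9.03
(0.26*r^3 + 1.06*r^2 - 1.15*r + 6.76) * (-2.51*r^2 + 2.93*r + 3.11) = -0.6526*r^5 - 1.8988*r^4 + 6.8009*r^3 - 17.0405*r^2 + 16.2303*r + 21.0236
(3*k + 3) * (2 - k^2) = -3*k^3 - 3*k^2 + 6*k + 6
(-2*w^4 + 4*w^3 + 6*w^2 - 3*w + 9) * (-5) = 10*w^4 - 20*w^3 - 30*w^2 + 15*w - 45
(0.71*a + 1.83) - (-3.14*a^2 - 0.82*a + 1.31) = 3.14*a^2 + 1.53*a + 0.52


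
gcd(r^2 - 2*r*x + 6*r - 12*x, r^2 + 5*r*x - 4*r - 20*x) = 1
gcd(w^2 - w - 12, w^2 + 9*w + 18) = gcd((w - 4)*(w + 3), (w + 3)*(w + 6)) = w + 3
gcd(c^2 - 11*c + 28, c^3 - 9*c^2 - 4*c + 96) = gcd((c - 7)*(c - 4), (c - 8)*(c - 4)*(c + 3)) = c - 4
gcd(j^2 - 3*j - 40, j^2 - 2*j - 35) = j + 5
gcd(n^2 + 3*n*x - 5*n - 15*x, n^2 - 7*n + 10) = n - 5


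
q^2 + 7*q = q*(q + 7)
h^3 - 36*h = h*(h - 6)*(h + 6)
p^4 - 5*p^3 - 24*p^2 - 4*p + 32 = (p - 8)*(p - 1)*(p + 2)^2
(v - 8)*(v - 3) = v^2 - 11*v + 24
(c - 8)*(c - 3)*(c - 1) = c^3 - 12*c^2 + 35*c - 24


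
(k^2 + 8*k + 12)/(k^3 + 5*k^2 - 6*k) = (k + 2)/(k*(k - 1))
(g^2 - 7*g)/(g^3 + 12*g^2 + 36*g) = (g - 7)/(g^2 + 12*g + 36)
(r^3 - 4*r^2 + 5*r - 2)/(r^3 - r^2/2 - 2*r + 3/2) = 2*(r - 2)/(2*r + 3)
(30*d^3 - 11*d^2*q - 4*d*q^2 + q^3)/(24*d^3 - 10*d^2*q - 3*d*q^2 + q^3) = (-5*d + q)/(-4*d + q)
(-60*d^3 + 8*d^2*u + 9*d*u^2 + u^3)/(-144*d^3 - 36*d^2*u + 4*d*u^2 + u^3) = (-10*d^2 + 3*d*u + u^2)/(-24*d^2 - 2*d*u + u^2)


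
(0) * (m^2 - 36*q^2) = 0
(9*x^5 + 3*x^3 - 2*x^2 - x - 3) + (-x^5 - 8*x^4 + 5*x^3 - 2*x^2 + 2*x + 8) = 8*x^5 - 8*x^4 + 8*x^3 - 4*x^2 + x + 5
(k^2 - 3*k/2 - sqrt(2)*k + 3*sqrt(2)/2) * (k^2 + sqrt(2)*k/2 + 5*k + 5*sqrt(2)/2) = k^4 - sqrt(2)*k^3/2 + 7*k^3/2 - 17*k^2/2 - 7*sqrt(2)*k^2/4 - 7*k/2 + 15*sqrt(2)*k/4 + 15/2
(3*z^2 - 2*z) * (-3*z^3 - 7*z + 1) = -9*z^5 + 6*z^4 - 21*z^3 + 17*z^2 - 2*z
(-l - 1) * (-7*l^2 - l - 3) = 7*l^3 + 8*l^2 + 4*l + 3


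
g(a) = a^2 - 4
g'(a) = 2*a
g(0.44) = -3.81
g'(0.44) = 0.88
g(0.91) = -3.17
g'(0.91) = 1.82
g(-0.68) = -3.54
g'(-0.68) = -1.36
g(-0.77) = -3.41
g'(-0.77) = -1.54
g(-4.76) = 18.66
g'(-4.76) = -9.52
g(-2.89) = 4.35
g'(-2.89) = -5.78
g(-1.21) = -2.54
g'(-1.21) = -2.42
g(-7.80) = 56.84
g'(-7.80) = -15.60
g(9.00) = 77.00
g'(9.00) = 18.00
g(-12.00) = 140.00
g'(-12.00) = -24.00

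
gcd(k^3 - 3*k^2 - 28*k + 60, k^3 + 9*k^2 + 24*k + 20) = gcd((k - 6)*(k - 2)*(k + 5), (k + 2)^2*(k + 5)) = k + 5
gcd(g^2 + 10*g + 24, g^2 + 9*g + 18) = g + 6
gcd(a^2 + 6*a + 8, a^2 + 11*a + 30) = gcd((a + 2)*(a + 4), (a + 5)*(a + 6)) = 1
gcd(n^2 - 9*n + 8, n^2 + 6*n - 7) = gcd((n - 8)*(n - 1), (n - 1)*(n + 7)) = n - 1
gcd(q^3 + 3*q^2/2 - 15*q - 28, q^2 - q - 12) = q - 4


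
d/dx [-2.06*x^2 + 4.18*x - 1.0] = 4.18 - 4.12*x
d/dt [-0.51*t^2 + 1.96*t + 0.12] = 1.96 - 1.02*t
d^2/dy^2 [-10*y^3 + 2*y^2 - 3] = 4 - 60*y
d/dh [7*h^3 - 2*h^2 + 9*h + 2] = 21*h^2 - 4*h + 9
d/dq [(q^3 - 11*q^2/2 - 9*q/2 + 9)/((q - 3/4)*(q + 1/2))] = 4*(16*q^4 - 8*q^3 + 76*q^2 - 222*q + 63)/(64*q^4 - 32*q^3 - 44*q^2 + 12*q + 9)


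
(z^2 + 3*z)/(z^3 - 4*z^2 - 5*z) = (z + 3)/(z^2 - 4*z - 5)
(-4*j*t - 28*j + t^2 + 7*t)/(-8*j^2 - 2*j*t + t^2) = (t + 7)/(2*j + t)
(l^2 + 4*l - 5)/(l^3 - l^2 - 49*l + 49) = (l + 5)/(l^2 - 49)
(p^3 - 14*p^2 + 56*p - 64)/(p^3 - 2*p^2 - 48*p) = (p^2 - 6*p + 8)/(p*(p + 6))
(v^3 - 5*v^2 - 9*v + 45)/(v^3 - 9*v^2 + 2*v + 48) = (v^2 - 2*v - 15)/(v^2 - 6*v - 16)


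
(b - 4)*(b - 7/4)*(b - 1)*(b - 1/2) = b^4 - 29*b^3/4 + 129*b^2/8 - 107*b/8 + 7/2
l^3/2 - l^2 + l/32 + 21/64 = (l/2 + 1/4)*(l - 7/4)*(l - 3/4)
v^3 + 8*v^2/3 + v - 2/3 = (v - 1/3)*(v + 1)*(v + 2)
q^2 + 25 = (q - 5*I)*(q + 5*I)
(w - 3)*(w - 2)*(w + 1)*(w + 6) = w^4 + 2*w^3 - 23*w^2 + 12*w + 36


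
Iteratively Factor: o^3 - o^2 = (o)*(o^2 - o) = o*(o - 1)*(o)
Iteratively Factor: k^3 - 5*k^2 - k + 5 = (k - 5)*(k^2 - 1) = (k - 5)*(k + 1)*(k - 1)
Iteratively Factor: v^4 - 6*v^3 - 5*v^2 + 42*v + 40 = (v + 1)*(v^3 - 7*v^2 + 2*v + 40) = (v - 5)*(v + 1)*(v^2 - 2*v - 8) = (v - 5)*(v - 4)*(v + 1)*(v + 2)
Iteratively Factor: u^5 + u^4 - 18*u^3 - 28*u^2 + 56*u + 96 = (u + 2)*(u^4 - u^3 - 16*u^2 + 4*u + 48) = (u + 2)*(u + 3)*(u^3 - 4*u^2 - 4*u + 16) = (u - 4)*(u + 2)*(u + 3)*(u^2 - 4) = (u - 4)*(u - 2)*(u + 2)*(u + 3)*(u + 2)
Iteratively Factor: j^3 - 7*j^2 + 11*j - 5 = (j - 1)*(j^2 - 6*j + 5) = (j - 5)*(j - 1)*(j - 1)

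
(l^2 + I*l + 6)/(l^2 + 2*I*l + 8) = (l + 3*I)/(l + 4*I)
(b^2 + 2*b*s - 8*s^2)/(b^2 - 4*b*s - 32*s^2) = (-b + 2*s)/(-b + 8*s)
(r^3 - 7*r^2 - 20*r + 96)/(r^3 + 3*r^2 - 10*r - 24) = (r - 8)/(r + 2)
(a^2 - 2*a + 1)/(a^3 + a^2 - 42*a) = (a^2 - 2*a + 1)/(a*(a^2 + a - 42))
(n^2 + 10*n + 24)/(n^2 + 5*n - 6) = (n + 4)/(n - 1)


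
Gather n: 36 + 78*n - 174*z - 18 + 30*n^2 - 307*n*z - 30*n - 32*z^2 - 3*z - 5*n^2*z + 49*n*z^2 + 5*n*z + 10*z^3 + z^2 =n^2*(30 - 5*z) + n*(49*z^2 - 302*z + 48) + 10*z^3 - 31*z^2 - 177*z + 18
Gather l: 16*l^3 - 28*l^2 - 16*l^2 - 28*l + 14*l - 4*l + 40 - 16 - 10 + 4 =16*l^3 - 44*l^2 - 18*l + 18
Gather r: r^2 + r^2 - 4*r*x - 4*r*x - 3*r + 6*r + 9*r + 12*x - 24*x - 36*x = 2*r^2 + r*(12 - 8*x) - 48*x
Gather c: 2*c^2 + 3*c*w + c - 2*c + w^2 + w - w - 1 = 2*c^2 + c*(3*w - 1) + w^2 - 1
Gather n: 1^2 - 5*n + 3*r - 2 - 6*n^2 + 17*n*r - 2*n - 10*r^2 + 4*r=-6*n^2 + n*(17*r - 7) - 10*r^2 + 7*r - 1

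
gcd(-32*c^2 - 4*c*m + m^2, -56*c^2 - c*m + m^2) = 8*c - m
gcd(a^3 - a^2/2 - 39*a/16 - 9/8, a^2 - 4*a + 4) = a - 2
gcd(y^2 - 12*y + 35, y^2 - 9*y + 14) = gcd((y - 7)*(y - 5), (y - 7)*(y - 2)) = y - 7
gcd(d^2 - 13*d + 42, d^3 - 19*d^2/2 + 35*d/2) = d - 7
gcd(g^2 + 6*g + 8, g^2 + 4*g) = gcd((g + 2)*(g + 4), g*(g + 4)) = g + 4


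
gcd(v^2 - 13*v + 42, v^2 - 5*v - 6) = v - 6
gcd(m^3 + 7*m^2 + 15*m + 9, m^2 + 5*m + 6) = m + 3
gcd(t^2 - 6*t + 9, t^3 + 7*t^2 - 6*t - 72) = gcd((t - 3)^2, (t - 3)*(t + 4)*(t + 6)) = t - 3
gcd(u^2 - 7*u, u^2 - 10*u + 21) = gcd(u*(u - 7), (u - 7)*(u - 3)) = u - 7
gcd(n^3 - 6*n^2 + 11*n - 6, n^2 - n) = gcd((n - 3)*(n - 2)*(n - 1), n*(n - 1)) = n - 1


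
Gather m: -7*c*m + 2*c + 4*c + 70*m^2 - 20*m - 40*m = 6*c + 70*m^2 + m*(-7*c - 60)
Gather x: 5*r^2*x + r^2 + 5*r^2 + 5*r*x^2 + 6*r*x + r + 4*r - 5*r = 6*r^2 + 5*r*x^2 + x*(5*r^2 + 6*r)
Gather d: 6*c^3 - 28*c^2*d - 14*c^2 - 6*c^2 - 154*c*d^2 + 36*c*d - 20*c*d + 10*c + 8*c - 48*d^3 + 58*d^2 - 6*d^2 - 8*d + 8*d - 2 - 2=6*c^3 - 20*c^2 + 18*c - 48*d^3 + d^2*(52 - 154*c) + d*(-28*c^2 + 16*c) - 4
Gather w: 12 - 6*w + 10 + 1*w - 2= 20 - 5*w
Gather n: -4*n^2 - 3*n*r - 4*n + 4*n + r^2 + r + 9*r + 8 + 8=-4*n^2 - 3*n*r + r^2 + 10*r + 16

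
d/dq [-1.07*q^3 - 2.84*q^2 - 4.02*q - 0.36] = -3.21*q^2 - 5.68*q - 4.02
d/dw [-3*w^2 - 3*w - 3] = -6*w - 3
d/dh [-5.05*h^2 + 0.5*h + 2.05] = 0.5 - 10.1*h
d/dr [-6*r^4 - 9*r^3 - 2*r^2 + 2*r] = -24*r^3 - 27*r^2 - 4*r + 2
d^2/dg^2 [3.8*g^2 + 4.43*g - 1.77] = 7.60000000000000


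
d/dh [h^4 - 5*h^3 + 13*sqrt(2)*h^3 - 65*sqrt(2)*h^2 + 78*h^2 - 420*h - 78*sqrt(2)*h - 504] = 4*h^3 - 15*h^2 + 39*sqrt(2)*h^2 - 130*sqrt(2)*h + 156*h - 420 - 78*sqrt(2)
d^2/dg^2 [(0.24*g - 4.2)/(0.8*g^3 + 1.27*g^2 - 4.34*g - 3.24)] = (0.9216*g^5 - 30.79296*g^4 - 65.834448*g^3 + 54.31428*g^2 + 79.504272*g - 199.532928)/(0.512*g^9 + 2.4384*g^8 - 4.46184*g^7 - 30.629057*g^6 + 4.454442*g^5 + 123.581928*g^4 + 50.597128*g^3 - 143.086176*g^2 - 136.678752*g - 34.012224)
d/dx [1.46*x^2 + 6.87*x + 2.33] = 2.92*x + 6.87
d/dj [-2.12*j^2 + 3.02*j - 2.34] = 3.02 - 4.24*j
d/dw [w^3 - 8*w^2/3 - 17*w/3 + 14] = 3*w^2 - 16*w/3 - 17/3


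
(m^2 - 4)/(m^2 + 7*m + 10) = (m - 2)/(m + 5)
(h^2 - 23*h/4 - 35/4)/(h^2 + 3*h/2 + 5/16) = 4*(h - 7)/(4*h + 1)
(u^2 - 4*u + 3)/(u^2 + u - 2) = (u - 3)/(u + 2)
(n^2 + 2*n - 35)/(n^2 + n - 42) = (n - 5)/(n - 6)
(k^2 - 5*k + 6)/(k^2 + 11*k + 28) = (k^2 - 5*k + 6)/(k^2 + 11*k + 28)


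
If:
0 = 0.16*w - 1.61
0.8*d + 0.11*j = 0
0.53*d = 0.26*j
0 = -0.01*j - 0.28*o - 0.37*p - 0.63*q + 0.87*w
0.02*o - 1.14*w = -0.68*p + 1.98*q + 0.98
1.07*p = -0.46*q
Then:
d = 0.00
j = 0.00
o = 39.89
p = 2.20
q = -5.13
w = 10.06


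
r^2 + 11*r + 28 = (r + 4)*(r + 7)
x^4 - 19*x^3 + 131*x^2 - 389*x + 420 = (x - 7)*(x - 5)*(x - 4)*(x - 3)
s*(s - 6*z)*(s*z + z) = s^3*z - 6*s^2*z^2 + s^2*z - 6*s*z^2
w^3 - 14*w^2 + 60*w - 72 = (w - 6)^2*(w - 2)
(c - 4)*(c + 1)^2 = c^3 - 2*c^2 - 7*c - 4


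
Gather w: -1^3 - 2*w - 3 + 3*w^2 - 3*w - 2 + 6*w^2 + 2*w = 9*w^2 - 3*w - 6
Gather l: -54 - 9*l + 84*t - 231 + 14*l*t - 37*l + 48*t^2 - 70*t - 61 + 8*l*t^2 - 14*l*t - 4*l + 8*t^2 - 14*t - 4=l*(8*t^2 - 50) + 56*t^2 - 350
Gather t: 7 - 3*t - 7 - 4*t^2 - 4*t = -4*t^2 - 7*t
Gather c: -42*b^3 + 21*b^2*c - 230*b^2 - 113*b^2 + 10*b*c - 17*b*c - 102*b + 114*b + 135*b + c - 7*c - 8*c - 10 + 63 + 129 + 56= -42*b^3 - 343*b^2 + 147*b + c*(21*b^2 - 7*b - 14) + 238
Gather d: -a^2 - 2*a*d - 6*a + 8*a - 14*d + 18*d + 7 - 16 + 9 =-a^2 + 2*a + d*(4 - 2*a)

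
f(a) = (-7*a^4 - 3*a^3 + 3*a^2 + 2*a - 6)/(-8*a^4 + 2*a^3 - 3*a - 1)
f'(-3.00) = -0.05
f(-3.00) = 0.68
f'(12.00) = 0.00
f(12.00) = 0.92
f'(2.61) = -0.03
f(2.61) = 1.04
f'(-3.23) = -0.05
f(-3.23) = 0.69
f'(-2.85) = -0.06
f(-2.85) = 0.67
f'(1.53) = -0.00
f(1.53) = 1.07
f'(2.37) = -0.03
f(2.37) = 1.05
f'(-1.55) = 0.12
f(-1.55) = 0.62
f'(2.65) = -0.03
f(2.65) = 1.04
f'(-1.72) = 0.02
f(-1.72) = 0.61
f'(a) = (32*a^3 - 6*a^2 + 3)*(-7*a^4 - 3*a^3 + 3*a^2 + 2*a - 6)/(-8*a^4 + 2*a^3 - 3*a - 1)^2 + (-28*a^3 - 9*a^2 + 6*a + 2)/(-8*a^4 + 2*a^3 - 3*a - 1) = (-38*a^6 + 48*a^5 + 105*a^4 - 154*a^3 + 36*a^2 - 6*a - 20)/(64*a^8 - 32*a^7 + 4*a^6 + 48*a^5 + 4*a^4 - 4*a^3 + 9*a^2 + 6*a + 1)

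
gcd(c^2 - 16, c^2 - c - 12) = c - 4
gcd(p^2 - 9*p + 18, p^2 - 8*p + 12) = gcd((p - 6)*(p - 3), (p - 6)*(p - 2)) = p - 6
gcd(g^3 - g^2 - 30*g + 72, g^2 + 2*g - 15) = g - 3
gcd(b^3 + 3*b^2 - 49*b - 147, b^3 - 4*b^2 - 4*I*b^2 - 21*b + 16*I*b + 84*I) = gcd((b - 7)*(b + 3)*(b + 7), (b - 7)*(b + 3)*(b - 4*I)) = b^2 - 4*b - 21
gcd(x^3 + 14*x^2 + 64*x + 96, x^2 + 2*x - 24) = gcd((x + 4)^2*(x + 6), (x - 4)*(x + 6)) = x + 6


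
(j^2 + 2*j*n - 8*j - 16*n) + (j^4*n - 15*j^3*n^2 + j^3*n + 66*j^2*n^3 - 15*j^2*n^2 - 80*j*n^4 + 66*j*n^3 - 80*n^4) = j^4*n - 15*j^3*n^2 + j^3*n + 66*j^2*n^3 - 15*j^2*n^2 + j^2 - 80*j*n^4 + 66*j*n^3 + 2*j*n - 8*j - 80*n^4 - 16*n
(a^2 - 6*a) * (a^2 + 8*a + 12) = a^4 + 2*a^3 - 36*a^2 - 72*a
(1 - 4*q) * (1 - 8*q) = 32*q^2 - 12*q + 1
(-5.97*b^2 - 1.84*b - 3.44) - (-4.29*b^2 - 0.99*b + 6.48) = -1.68*b^2 - 0.85*b - 9.92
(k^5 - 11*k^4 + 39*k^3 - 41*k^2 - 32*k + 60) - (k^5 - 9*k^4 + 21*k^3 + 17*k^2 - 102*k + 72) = -2*k^4 + 18*k^3 - 58*k^2 + 70*k - 12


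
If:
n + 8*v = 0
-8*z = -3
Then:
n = -8*v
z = 3/8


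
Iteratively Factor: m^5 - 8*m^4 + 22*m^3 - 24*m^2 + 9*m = (m)*(m^4 - 8*m^3 + 22*m^2 - 24*m + 9) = m*(m - 1)*(m^3 - 7*m^2 + 15*m - 9) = m*(m - 3)*(m - 1)*(m^2 - 4*m + 3) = m*(m - 3)^2*(m - 1)*(m - 1)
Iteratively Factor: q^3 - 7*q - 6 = (q + 2)*(q^2 - 2*q - 3) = (q - 3)*(q + 2)*(q + 1)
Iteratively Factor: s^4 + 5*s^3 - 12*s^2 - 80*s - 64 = (s - 4)*(s^3 + 9*s^2 + 24*s + 16) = (s - 4)*(s + 1)*(s^2 + 8*s + 16) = (s - 4)*(s + 1)*(s + 4)*(s + 4)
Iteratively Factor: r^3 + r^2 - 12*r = (r)*(r^2 + r - 12) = r*(r - 3)*(r + 4)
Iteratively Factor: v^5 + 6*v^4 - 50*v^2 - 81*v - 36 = (v - 3)*(v^4 + 9*v^3 + 27*v^2 + 31*v + 12) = (v - 3)*(v + 1)*(v^3 + 8*v^2 + 19*v + 12) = (v - 3)*(v + 1)*(v + 4)*(v^2 + 4*v + 3) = (v - 3)*(v + 1)^2*(v + 4)*(v + 3)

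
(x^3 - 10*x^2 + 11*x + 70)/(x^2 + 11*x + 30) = (x^3 - 10*x^2 + 11*x + 70)/(x^2 + 11*x + 30)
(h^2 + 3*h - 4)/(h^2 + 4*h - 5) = (h + 4)/(h + 5)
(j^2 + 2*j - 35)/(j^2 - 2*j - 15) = (j + 7)/(j + 3)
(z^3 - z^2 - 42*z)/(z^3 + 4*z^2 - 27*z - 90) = z*(z - 7)/(z^2 - 2*z - 15)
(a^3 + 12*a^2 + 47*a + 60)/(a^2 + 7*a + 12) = a + 5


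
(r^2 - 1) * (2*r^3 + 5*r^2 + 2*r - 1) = 2*r^5 + 5*r^4 - 6*r^2 - 2*r + 1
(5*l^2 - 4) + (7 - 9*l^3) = -9*l^3 + 5*l^2 + 3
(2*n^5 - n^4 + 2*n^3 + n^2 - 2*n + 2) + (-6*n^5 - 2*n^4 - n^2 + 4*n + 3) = -4*n^5 - 3*n^4 + 2*n^3 + 2*n + 5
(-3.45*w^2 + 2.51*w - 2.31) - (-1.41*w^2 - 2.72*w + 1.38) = -2.04*w^2 + 5.23*w - 3.69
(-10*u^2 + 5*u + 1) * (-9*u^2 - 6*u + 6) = 90*u^4 + 15*u^3 - 99*u^2 + 24*u + 6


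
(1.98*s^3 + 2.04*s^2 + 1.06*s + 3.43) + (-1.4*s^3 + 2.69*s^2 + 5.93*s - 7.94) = 0.58*s^3 + 4.73*s^2 + 6.99*s - 4.51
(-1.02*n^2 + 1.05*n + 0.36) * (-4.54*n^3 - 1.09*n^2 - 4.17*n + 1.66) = 4.6308*n^5 - 3.6552*n^4 + 1.4745*n^3 - 6.4641*n^2 + 0.2418*n + 0.5976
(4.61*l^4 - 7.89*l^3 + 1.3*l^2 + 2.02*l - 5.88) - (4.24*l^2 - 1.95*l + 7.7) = 4.61*l^4 - 7.89*l^3 - 2.94*l^2 + 3.97*l - 13.58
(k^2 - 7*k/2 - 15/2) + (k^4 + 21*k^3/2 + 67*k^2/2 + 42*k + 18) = k^4 + 21*k^3/2 + 69*k^2/2 + 77*k/2 + 21/2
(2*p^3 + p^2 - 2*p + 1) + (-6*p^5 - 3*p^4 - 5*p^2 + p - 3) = -6*p^5 - 3*p^4 + 2*p^3 - 4*p^2 - p - 2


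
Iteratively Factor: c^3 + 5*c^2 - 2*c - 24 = (c + 3)*(c^2 + 2*c - 8) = (c + 3)*(c + 4)*(c - 2)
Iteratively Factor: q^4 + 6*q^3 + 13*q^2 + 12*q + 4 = (q + 2)*(q^3 + 4*q^2 + 5*q + 2) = (q + 2)^2*(q^2 + 2*q + 1) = (q + 1)*(q + 2)^2*(q + 1)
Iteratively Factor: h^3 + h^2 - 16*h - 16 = (h - 4)*(h^2 + 5*h + 4) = (h - 4)*(h + 1)*(h + 4)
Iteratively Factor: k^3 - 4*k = (k - 2)*(k^2 + 2*k) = (k - 2)*(k + 2)*(k)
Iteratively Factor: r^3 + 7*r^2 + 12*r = (r)*(r^2 + 7*r + 12) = r*(r + 3)*(r + 4)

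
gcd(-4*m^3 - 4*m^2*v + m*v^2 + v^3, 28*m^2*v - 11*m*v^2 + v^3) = 1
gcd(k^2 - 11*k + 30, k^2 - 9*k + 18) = k - 6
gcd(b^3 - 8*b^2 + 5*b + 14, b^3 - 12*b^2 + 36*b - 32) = b - 2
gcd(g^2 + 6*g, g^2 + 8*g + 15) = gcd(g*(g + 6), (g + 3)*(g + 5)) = 1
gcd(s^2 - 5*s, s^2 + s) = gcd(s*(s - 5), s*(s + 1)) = s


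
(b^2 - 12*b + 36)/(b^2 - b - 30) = (b - 6)/(b + 5)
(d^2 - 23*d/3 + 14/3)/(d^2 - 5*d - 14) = (d - 2/3)/(d + 2)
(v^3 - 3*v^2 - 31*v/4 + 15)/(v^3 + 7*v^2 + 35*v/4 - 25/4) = (2*v^2 - 11*v + 12)/(2*v^2 + 9*v - 5)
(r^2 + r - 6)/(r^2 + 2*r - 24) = (r^2 + r - 6)/(r^2 + 2*r - 24)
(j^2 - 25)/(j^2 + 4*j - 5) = (j - 5)/(j - 1)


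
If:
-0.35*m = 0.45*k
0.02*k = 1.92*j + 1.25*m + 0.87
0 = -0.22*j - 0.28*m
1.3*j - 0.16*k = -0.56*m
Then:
No Solution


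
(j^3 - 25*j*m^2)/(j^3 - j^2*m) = (j^2 - 25*m^2)/(j*(j - m))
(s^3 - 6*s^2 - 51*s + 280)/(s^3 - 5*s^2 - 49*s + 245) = (s - 8)/(s - 7)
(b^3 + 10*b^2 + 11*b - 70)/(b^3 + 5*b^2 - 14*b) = (b + 5)/b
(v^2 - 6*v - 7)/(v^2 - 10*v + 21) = (v + 1)/(v - 3)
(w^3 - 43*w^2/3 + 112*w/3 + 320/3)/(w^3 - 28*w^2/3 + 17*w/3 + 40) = (w - 8)/(w - 3)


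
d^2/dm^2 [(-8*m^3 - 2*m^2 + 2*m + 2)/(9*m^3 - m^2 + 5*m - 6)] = 4*(-117*m^6 + 783*m^5 - 702*m^4 - 575*m^3 + 840*m^2 - 303*m + 13)/(729*m^9 - 243*m^8 + 1242*m^7 - 1729*m^6 + 1014*m^5 - 1713*m^4 + 1277*m^3 - 558*m^2 + 540*m - 216)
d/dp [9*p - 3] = 9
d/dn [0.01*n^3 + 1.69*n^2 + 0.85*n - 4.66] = 0.03*n^2 + 3.38*n + 0.85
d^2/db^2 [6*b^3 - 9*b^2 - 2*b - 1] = 36*b - 18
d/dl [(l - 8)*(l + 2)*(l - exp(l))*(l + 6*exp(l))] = (1 - exp(l))*(l - 8)*(l + 2)*(l + 6*exp(l)) + (l - 8)*(l + 2)*(l - exp(l))*(6*exp(l) + 1) + (l - 8)*(l - exp(l))*(l + 6*exp(l)) + (l + 2)*(l - exp(l))*(l + 6*exp(l))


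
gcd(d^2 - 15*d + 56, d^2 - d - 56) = d - 8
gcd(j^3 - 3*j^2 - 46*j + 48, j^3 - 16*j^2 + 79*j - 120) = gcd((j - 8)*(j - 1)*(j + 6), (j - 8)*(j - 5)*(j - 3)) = j - 8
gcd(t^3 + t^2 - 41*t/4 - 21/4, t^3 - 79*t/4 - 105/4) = t + 7/2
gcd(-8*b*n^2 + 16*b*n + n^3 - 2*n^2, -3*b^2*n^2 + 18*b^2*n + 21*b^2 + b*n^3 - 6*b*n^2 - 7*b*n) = 1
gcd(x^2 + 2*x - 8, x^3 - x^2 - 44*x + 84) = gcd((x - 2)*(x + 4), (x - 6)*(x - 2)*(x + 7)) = x - 2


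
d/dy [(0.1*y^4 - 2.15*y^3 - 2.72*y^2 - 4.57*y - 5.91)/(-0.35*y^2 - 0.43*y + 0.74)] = (-0.07*y^5 + 0.623499999999999*y^4 + 2.145*y^3 - 5.2029*y^2 - 8.1626*y - 5.9231)/(0.1225*y^4 + 0.301*y^3 - 0.3331*y^2 - 0.6364*y + 0.5476)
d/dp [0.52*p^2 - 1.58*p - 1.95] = 1.04*p - 1.58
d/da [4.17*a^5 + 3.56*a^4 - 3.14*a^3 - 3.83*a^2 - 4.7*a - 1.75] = 20.85*a^4 + 14.24*a^3 - 9.42*a^2 - 7.66*a - 4.7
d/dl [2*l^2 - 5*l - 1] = 4*l - 5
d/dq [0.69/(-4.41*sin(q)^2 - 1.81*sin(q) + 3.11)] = (6.0858*sin(q) + 1.2489)*cos(q)/(4.41*sin(q)^2 + 1.81*sin(q) - 3.11)^2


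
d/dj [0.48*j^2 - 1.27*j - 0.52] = 0.96*j - 1.27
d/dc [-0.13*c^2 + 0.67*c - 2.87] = 0.67 - 0.26*c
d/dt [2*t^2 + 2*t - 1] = 4*t + 2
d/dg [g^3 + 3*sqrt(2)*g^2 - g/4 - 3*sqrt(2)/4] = 3*g^2 + 6*sqrt(2)*g - 1/4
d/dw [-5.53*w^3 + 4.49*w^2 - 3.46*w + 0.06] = -16.59*w^2 + 8.98*w - 3.46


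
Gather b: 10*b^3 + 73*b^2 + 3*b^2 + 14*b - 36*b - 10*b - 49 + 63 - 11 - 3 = 10*b^3 + 76*b^2 - 32*b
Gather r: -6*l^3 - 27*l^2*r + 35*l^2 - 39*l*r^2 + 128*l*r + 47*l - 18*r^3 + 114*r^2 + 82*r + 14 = -6*l^3 + 35*l^2 + 47*l - 18*r^3 + r^2*(114 - 39*l) + r*(-27*l^2 + 128*l + 82) + 14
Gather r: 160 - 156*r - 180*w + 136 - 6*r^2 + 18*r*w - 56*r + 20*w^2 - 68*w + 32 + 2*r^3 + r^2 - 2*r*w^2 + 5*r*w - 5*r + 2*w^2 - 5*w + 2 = 2*r^3 - 5*r^2 + r*(-2*w^2 + 23*w - 217) + 22*w^2 - 253*w + 330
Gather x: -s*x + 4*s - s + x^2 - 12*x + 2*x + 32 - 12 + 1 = 3*s + x^2 + x*(-s - 10) + 21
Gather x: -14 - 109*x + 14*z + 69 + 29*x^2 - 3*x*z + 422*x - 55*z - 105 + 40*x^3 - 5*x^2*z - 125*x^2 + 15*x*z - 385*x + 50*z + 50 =40*x^3 + x^2*(-5*z - 96) + x*(12*z - 72) + 9*z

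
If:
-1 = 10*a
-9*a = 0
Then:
No Solution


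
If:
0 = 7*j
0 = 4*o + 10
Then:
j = 0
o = -5/2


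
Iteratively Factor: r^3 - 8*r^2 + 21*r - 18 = (r - 2)*(r^2 - 6*r + 9) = (r - 3)*(r - 2)*(r - 3)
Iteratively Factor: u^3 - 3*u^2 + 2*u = (u - 2)*(u^2 - u) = (u - 2)*(u - 1)*(u)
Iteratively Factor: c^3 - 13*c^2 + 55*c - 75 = (c - 5)*(c^2 - 8*c + 15) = (c - 5)*(c - 3)*(c - 5)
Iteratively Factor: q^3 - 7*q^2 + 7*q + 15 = (q + 1)*(q^2 - 8*q + 15) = (q - 5)*(q + 1)*(q - 3)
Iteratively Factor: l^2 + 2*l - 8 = (l - 2)*(l + 4)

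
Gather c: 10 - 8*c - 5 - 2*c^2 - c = -2*c^2 - 9*c + 5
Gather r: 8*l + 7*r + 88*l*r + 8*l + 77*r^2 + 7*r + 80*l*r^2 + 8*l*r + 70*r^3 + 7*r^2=16*l + 70*r^3 + r^2*(80*l + 84) + r*(96*l + 14)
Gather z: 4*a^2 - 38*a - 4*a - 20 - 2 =4*a^2 - 42*a - 22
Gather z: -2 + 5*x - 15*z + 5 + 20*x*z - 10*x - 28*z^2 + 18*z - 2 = -5*x - 28*z^2 + z*(20*x + 3) + 1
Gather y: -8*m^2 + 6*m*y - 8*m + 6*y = -8*m^2 - 8*m + y*(6*m + 6)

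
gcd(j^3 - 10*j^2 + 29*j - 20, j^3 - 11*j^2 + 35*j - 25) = j^2 - 6*j + 5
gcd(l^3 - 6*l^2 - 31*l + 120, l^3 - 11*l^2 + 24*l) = l^2 - 11*l + 24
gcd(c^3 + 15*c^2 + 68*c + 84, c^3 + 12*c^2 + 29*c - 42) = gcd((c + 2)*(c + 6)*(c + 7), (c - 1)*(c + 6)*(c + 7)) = c^2 + 13*c + 42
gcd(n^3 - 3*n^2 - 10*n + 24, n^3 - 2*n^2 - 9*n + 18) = n^2 + n - 6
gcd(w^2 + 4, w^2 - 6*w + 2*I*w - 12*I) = w + 2*I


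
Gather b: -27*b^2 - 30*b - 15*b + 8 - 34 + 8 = -27*b^2 - 45*b - 18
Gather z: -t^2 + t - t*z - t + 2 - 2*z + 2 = -t^2 + z*(-t - 2) + 4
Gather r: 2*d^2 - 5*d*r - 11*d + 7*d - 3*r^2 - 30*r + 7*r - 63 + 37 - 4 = 2*d^2 - 4*d - 3*r^2 + r*(-5*d - 23) - 30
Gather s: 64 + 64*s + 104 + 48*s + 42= 112*s + 210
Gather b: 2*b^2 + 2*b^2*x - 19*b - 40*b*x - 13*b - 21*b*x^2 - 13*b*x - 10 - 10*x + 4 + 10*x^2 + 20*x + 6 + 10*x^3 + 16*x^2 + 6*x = b^2*(2*x + 2) + b*(-21*x^2 - 53*x - 32) + 10*x^3 + 26*x^2 + 16*x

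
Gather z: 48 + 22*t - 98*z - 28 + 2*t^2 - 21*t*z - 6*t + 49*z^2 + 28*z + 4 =2*t^2 + 16*t + 49*z^2 + z*(-21*t - 70) + 24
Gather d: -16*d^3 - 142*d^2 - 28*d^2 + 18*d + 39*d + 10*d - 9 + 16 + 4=-16*d^3 - 170*d^2 + 67*d + 11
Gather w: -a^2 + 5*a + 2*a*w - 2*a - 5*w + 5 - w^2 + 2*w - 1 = -a^2 + 3*a - w^2 + w*(2*a - 3) + 4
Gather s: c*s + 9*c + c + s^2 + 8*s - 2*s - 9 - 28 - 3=10*c + s^2 + s*(c + 6) - 40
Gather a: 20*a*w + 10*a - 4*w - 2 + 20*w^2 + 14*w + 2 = a*(20*w + 10) + 20*w^2 + 10*w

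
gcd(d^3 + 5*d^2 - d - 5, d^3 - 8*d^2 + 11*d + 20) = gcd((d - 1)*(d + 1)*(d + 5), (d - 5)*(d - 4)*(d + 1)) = d + 1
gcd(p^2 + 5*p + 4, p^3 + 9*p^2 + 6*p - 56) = p + 4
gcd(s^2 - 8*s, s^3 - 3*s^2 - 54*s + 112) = s - 8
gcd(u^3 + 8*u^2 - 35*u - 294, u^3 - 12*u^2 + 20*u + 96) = u - 6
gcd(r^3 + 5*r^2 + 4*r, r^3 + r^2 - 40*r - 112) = r + 4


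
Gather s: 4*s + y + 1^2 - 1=4*s + y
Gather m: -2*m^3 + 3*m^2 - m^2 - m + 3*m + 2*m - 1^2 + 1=-2*m^3 + 2*m^2 + 4*m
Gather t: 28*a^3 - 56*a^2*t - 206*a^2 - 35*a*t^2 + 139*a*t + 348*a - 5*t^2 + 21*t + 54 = 28*a^3 - 206*a^2 + 348*a + t^2*(-35*a - 5) + t*(-56*a^2 + 139*a + 21) + 54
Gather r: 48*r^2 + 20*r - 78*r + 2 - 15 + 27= 48*r^2 - 58*r + 14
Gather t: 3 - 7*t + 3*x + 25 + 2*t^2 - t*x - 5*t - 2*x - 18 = 2*t^2 + t*(-x - 12) + x + 10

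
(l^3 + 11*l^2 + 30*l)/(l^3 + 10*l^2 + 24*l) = (l + 5)/(l + 4)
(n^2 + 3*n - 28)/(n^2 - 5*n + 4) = (n + 7)/(n - 1)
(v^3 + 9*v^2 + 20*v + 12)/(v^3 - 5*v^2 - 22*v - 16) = (v + 6)/(v - 8)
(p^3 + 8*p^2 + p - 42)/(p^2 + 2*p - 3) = (p^2 + 5*p - 14)/(p - 1)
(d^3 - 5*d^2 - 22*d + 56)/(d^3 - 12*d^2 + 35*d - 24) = (d^3 - 5*d^2 - 22*d + 56)/(d^3 - 12*d^2 + 35*d - 24)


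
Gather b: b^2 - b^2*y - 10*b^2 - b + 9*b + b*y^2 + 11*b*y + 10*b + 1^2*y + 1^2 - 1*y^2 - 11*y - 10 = b^2*(-y - 9) + b*(y^2 + 11*y + 18) - y^2 - 10*y - 9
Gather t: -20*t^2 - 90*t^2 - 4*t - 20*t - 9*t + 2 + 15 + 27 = -110*t^2 - 33*t + 44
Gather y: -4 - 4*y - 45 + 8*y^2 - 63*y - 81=8*y^2 - 67*y - 130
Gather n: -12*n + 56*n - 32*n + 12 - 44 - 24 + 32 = 12*n - 24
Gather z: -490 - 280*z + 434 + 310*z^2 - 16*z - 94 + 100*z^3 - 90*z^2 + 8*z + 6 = 100*z^3 + 220*z^2 - 288*z - 144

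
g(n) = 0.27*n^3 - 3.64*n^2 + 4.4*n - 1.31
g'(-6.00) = 77.24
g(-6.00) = -217.07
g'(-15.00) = 295.85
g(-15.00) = -1797.56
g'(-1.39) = 16.08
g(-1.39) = -15.18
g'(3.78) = -11.54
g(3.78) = -22.11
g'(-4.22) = 49.55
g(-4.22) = -104.99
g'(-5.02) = 61.36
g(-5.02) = -149.28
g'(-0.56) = 8.73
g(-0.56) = -4.96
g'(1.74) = -5.81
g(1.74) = -3.25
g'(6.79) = -7.69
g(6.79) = -54.73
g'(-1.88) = 20.95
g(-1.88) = -24.24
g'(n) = 0.81*n^2 - 7.28*n + 4.4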